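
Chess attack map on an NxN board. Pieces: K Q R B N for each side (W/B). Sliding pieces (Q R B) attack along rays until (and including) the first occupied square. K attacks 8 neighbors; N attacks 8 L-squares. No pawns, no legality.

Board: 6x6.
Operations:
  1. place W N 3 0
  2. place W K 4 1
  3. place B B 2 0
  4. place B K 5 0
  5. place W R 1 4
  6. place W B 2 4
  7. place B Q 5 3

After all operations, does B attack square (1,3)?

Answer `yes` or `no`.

Op 1: place WN@(3,0)
Op 2: place WK@(4,1)
Op 3: place BB@(2,0)
Op 4: place BK@(5,0)
Op 5: place WR@(1,4)
Op 6: place WB@(2,4)
Op 7: place BQ@(5,3)
Per-piece attacks for B:
  BB@(2,0): attacks (3,1) (4,2) (5,3) (1,1) (0,2) [ray(1,1) blocked at (5,3)]
  BK@(5,0): attacks (5,1) (4,0) (4,1)
  BQ@(5,3): attacks (5,4) (5,5) (5,2) (5,1) (5,0) (4,3) (3,3) (2,3) (1,3) (0,3) (4,4) (3,5) (4,2) (3,1) (2,0) [ray(0,-1) blocked at (5,0); ray(-1,-1) blocked at (2,0)]
B attacks (1,3): yes

Answer: yes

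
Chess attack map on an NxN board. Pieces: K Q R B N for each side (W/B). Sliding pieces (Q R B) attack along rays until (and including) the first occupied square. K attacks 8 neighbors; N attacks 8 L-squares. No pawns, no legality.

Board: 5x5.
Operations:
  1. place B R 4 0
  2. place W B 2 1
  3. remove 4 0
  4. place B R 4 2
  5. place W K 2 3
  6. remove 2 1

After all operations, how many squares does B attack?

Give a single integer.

Answer: 8

Derivation:
Op 1: place BR@(4,0)
Op 2: place WB@(2,1)
Op 3: remove (4,0)
Op 4: place BR@(4,2)
Op 5: place WK@(2,3)
Op 6: remove (2,1)
Per-piece attacks for B:
  BR@(4,2): attacks (4,3) (4,4) (4,1) (4,0) (3,2) (2,2) (1,2) (0,2)
Union (8 distinct): (0,2) (1,2) (2,2) (3,2) (4,0) (4,1) (4,3) (4,4)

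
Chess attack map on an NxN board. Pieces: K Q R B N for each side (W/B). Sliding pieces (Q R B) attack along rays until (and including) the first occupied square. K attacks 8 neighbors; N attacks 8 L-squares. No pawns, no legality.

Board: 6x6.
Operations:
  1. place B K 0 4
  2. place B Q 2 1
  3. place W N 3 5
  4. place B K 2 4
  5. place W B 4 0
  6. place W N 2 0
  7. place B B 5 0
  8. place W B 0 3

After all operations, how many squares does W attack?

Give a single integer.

Op 1: place BK@(0,4)
Op 2: place BQ@(2,1)
Op 3: place WN@(3,5)
Op 4: place BK@(2,4)
Op 5: place WB@(4,0)
Op 6: place WN@(2,0)
Op 7: place BB@(5,0)
Op 8: place WB@(0,3)
Per-piece attacks for W:
  WB@(0,3): attacks (1,4) (2,5) (1,2) (2,1) [ray(1,-1) blocked at (2,1)]
  WN@(2,0): attacks (3,2) (4,1) (1,2) (0,1)
  WN@(3,5): attacks (4,3) (5,4) (2,3) (1,4)
  WB@(4,0): attacks (5,1) (3,1) (2,2) (1,3) (0,4) [ray(-1,1) blocked at (0,4)]
Union (15 distinct): (0,1) (0,4) (1,2) (1,3) (1,4) (2,1) (2,2) (2,3) (2,5) (3,1) (3,2) (4,1) (4,3) (5,1) (5,4)

Answer: 15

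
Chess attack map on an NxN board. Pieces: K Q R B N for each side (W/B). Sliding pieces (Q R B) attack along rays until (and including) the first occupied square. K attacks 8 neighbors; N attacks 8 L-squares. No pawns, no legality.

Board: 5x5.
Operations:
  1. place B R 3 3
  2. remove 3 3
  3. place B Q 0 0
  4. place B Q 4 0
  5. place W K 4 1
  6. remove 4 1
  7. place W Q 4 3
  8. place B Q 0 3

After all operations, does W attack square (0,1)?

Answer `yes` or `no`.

Answer: no

Derivation:
Op 1: place BR@(3,3)
Op 2: remove (3,3)
Op 3: place BQ@(0,0)
Op 4: place BQ@(4,0)
Op 5: place WK@(4,1)
Op 6: remove (4,1)
Op 7: place WQ@(4,3)
Op 8: place BQ@(0,3)
Per-piece attacks for W:
  WQ@(4,3): attacks (4,4) (4,2) (4,1) (4,0) (3,3) (2,3) (1,3) (0,3) (3,4) (3,2) (2,1) (1,0) [ray(0,-1) blocked at (4,0); ray(-1,0) blocked at (0,3)]
W attacks (0,1): no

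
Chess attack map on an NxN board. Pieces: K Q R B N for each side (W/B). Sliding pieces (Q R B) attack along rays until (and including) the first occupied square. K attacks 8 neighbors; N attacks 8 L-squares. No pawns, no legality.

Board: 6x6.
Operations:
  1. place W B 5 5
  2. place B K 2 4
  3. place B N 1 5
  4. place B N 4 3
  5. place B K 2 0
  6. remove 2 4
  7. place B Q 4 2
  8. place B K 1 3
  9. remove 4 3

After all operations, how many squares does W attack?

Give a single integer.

Answer: 5

Derivation:
Op 1: place WB@(5,5)
Op 2: place BK@(2,4)
Op 3: place BN@(1,5)
Op 4: place BN@(4,3)
Op 5: place BK@(2,0)
Op 6: remove (2,4)
Op 7: place BQ@(4,2)
Op 8: place BK@(1,3)
Op 9: remove (4,3)
Per-piece attacks for W:
  WB@(5,5): attacks (4,4) (3,3) (2,2) (1,1) (0,0)
Union (5 distinct): (0,0) (1,1) (2,2) (3,3) (4,4)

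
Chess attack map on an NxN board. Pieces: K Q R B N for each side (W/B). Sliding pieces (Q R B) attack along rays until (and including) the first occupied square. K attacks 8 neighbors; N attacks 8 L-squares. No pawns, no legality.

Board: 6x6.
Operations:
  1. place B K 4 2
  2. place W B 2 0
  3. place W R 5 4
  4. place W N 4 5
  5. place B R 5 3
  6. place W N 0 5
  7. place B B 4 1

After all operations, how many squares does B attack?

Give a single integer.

Op 1: place BK@(4,2)
Op 2: place WB@(2,0)
Op 3: place WR@(5,4)
Op 4: place WN@(4,5)
Op 5: place BR@(5,3)
Op 6: place WN@(0,5)
Op 7: place BB@(4,1)
Per-piece attacks for B:
  BB@(4,1): attacks (5,2) (5,0) (3,2) (2,3) (1,4) (0,5) (3,0) [ray(-1,1) blocked at (0,5)]
  BK@(4,2): attacks (4,3) (4,1) (5,2) (3,2) (5,3) (5,1) (3,3) (3,1)
  BR@(5,3): attacks (5,4) (5,2) (5,1) (5,0) (4,3) (3,3) (2,3) (1,3) (0,3) [ray(0,1) blocked at (5,4)]
Union (16 distinct): (0,3) (0,5) (1,3) (1,4) (2,3) (3,0) (3,1) (3,2) (3,3) (4,1) (4,3) (5,0) (5,1) (5,2) (5,3) (5,4)

Answer: 16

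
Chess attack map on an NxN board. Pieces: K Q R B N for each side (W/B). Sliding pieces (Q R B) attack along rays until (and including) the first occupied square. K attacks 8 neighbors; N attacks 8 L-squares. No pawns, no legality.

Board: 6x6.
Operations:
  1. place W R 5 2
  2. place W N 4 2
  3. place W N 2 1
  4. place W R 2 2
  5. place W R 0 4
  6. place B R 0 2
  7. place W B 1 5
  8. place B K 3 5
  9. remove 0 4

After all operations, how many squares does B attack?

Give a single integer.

Answer: 12

Derivation:
Op 1: place WR@(5,2)
Op 2: place WN@(4,2)
Op 3: place WN@(2,1)
Op 4: place WR@(2,2)
Op 5: place WR@(0,4)
Op 6: place BR@(0,2)
Op 7: place WB@(1,5)
Op 8: place BK@(3,5)
Op 9: remove (0,4)
Per-piece attacks for B:
  BR@(0,2): attacks (0,3) (0,4) (0,5) (0,1) (0,0) (1,2) (2,2) [ray(1,0) blocked at (2,2)]
  BK@(3,5): attacks (3,4) (4,5) (2,5) (4,4) (2,4)
Union (12 distinct): (0,0) (0,1) (0,3) (0,4) (0,5) (1,2) (2,2) (2,4) (2,5) (3,4) (4,4) (4,5)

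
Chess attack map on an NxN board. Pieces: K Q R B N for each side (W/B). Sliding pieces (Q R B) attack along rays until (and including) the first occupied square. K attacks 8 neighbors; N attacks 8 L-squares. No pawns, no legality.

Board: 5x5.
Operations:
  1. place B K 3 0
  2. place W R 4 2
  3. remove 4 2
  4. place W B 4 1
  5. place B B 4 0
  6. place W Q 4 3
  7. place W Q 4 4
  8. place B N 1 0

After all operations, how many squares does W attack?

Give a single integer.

Op 1: place BK@(3,0)
Op 2: place WR@(4,2)
Op 3: remove (4,2)
Op 4: place WB@(4,1)
Op 5: place BB@(4,0)
Op 6: place WQ@(4,3)
Op 7: place WQ@(4,4)
Op 8: place BN@(1,0)
Per-piece attacks for W:
  WB@(4,1): attacks (3,2) (2,3) (1,4) (3,0) [ray(-1,-1) blocked at (3,0)]
  WQ@(4,3): attacks (4,4) (4,2) (4,1) (3,3) (2,3) (1,3) (0,3) (3,4) (3,2) (2,1) (1,0) [ray(0,1) blocked at (4,4); ray(0,-1) blocked at (4,1); ray(-1,-1) blocked at (1,0)]
  WQ@(4,4): attacks (4,3) (3,4) (2,4) (1,4) (0,4) (3,3) (2,2) (1,1) (0,0) [ray(0,-1) blocked at (4,3)]
Union (19 distinct): (0,0) (0,3) (0,4) (1,0) (1,1) (1,3) (1,4) (2,1) (2,2) (2,3) (2,4) (3,0) (3,2) (3,3) (3,4) (4,1) (4,2) (4,3) (4,4)

Answer: 19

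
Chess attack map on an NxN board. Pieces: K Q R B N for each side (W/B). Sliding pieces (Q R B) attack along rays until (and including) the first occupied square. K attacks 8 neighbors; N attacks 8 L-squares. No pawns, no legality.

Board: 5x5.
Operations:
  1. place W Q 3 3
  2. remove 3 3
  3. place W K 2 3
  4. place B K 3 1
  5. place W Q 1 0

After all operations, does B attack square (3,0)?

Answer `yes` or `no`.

Op 1: place WQ@(3,3)
Op 2: remove (3,3)
Op 3: place WK@(2,3)
Op 4: place BK@(3,1)
Op 5: place WQ@(1,0)
Per-piece attacks for B:
  BK@(3,1): attacks (3,2) (3,0) (4,1) (2,1) (4,2) (4,0) (2,2) (2,0)
B attacks (3,0): yes

Answer: yes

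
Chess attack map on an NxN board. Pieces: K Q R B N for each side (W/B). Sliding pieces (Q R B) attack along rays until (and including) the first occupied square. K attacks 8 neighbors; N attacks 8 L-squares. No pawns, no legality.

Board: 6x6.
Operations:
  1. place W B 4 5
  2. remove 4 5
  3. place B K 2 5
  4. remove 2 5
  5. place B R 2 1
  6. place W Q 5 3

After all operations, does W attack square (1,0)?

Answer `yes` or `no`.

Op 1: place WB@(4,5)
Op 2: remove (4,5)
Op 3: place BK@(2,5)
Op 4: remove (2,5)
Op 5: place BR@(2,1)
Op 6: place WQ@(5,3)
Per-piece attacks for W:
  WQ@(5,3): attacks (5,4) (5,5) (5,2) (5,1) (5,0) (4,3) (3,3) (2,3) (1,3) (0,3) (4,4) (3,5) (4,2) (3,1) (2,0)
W attacks (1,0): no

Answer: no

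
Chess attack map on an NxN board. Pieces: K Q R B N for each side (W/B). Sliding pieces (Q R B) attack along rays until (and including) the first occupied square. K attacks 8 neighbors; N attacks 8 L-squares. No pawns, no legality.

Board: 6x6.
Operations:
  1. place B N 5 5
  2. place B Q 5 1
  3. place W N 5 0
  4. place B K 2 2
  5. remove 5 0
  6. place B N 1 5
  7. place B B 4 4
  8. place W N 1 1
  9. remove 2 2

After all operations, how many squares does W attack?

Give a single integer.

Answer: 4

Derivation:
Op 1: place BN@(5,5)
Op 2: place BQ@(5,1)
Op 3: place WN@(5,0)
Op 4: place BK@(2,2)
Op 5: remove (5,0)
Op 6: place BN@(1,5)
Op 7: place BB@(4,4)
Op 8: place WN@(1,1)
Op 9: remove (2,2)
Per-piece attacks for W:
  WN@(1,1): attacks (2,3) (3,2) (0,3) (3,0)
Union (4 distinct): (0,3) (2,3) (3,0) (3,2)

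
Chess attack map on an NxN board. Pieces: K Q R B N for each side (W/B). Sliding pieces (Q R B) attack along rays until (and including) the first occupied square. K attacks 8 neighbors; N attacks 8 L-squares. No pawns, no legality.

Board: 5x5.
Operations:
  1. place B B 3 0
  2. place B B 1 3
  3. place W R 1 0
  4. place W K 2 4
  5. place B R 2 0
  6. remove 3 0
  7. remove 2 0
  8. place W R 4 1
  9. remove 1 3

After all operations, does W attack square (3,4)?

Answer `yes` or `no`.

Op 1: place BB@(3,0)
Op 2: place BB@(1,3)
Op 3: place WR@(1,0)
Op 4: place WK@(2,4)
Op 5: place BR@(2,0)
Op 6: remove (3,0)
Op 7: remove (2,0)
Op 8: place WR@(4,1)
Op 9: remove (1,3)
Per-piece attacks for W:
  WR@(1,0): attacks (1,1) (1,2) (1,3) (1,4) (2,0) (3,0) (4,0) (0,0)
  WK@(2,4): attacks (2,3) (3,4) (1,4) (3,3) (1,3)
  WR@(4,1): attacks (4,2) (4,3) (4,4) (4,0) (3,1) (2,1) (1,1) (0,1)
W attacks (3,4): yes

Answer: yes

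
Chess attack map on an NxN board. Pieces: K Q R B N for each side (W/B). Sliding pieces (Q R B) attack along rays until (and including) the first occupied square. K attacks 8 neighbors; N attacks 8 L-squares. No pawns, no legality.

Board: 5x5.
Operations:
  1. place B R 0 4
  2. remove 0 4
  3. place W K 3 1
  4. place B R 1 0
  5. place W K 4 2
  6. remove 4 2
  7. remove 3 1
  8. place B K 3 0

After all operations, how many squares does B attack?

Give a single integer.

Answer: 11

Derivation:
Op 1: place BR@(0,4)
Op 2: remove (0,4)
Op 3: place WK@(3,1)
Op 4: place BR@(1,0)
Op 5: place WK@(4,2)
Op 6: remove (4,2)
Op 7: remove (3,1)
Op 8: place BK@(3,0)
Per-piece attacks for B:
  BR@(1,0): attacks (1,1) (1,2) (1,3) (1,4) (2,0) (3,0) (0,0) [ray(1,0) blocked at (3,0)]
  BK@(3,0): attacks (3,1) (4,0) (2,0) (4,1) (2,1)
Union (11 distinct): (0,0) (1,1) (1,2) (1,3) (1,4) (2,0) (2,1) (3,0) (3,1) (4,0) (4,1)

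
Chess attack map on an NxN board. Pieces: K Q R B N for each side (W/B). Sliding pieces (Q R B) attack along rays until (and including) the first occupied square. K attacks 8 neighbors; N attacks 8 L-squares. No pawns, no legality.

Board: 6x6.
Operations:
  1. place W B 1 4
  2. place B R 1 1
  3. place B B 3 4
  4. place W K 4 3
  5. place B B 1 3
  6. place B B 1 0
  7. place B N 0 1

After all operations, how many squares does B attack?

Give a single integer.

Op 1: place WB@(1,4)
Op 2: place BR@(1,1)
Op 3: place BB@(3,4)
Op 4: place WK@(4,3)
Op 5: place BB@(1,3)
Op 6: place BB@(1,0)
Op 7: place BN@(0,1)
Per-piece attacks for B:
  BN@(0,1): attacks (1,3) (2,2) (2,0)
  BB@(1,0): attacks (2,1) (3,2) (4,3) (0,1) [ray(1,1) blocked at (4,3); ray(-1,1) blocked at (0,1)]
  BR@(1,1): attacks (1,2) (1,3) (1,0) (2,1) (3,1) (4,1) (5,1) (0,1) [ray(0,1) blocked at (1,3); ray(0,-1) blocked at (1,0); ray(-1,0) blocked at (0,1)]
  BB@(1,3): attacks (2,4) (3,5) (2,2) (3,1) (4,0) (0,4) (0,2)
  BB@(3,4): attacks (4,5) (4,3) (2,5) (2,3) (1,2) (0,1) [ray(1,-1) blocked at (4,3); ray(-1,-1) blocked at (0,1)]
Union (20 distinct): (0,1) (0,2) (0,4) (1,0) (1,2) (1,3) (2,0) (2,1) (2,2) (2,3) (2,4) (2,5) (3,1) (3,2) (3,5) (4,0) (4,1) (4,3) (4,5) (5,1)

Answer: 20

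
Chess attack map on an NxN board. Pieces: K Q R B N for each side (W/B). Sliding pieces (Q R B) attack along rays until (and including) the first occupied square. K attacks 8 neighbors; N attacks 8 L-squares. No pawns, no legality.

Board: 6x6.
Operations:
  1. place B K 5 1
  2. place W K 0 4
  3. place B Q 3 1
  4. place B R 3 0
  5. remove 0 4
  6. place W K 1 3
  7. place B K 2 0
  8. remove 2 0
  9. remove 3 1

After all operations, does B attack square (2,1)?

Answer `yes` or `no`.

Answer: no

Derivation:
Op 1: place BK@(5,1)
Op 2: place WK@(0,4)
Op 3: place BQ@(3,1)
Op 4: place BR@(3,0)
Op 5: remove (0,4)
Op 6: place WK@(1,3)
Op 7: place BK@(2,0)
Op 8: remove (2,0)
Op 9: remove (3,1)
Per-piece attacks for B:
  BR@(3,0): attacks (3,1) (3,2) (3,3) (3,4) (3,5) (4,0) (5,0) (2,0) (1,0) (0,0)
  BK@(5,1): attacks (5,2) (5,0) (4,1) (4,2) (4,0)
B attacks (2,1): no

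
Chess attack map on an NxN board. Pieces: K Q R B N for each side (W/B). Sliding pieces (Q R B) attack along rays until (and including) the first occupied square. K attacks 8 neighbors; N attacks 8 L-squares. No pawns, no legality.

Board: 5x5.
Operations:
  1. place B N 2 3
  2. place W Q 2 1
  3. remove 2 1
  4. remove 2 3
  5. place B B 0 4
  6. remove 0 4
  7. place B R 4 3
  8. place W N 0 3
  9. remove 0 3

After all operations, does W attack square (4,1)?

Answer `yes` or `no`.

Op 1: place BN@(2,3)
Op 2: place WQ@(2,1)
Op 3: remove (2,1)
Op 4: remove (2,3)
Op 5: place BB@(0,4)
Op 6: remove (0,4)
Op 7: place BR@(4,3)
Op 8: place WN@(0,3)
Op 9: remove (0,3)
Per-piece attacks for W:
W attacks (4,1): no

Answer: no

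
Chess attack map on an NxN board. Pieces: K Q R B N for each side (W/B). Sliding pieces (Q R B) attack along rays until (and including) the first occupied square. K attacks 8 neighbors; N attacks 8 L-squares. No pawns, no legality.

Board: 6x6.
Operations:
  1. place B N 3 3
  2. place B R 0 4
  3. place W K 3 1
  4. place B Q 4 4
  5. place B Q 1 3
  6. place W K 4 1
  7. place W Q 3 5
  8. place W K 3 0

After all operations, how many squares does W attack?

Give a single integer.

Answer: 22

Derivation:
Op 1: place BN@(3,3)
Op 2: place BR@(0,4)
Op 3: place WK@(3,1)
Op 4: place BQ@(4,4)
Op 5: place BQ@(1,3)
Op 6: place WK@(4,1)
Op 7: place WQ@(3,5)
Op 8: place WK@(3,0)
Per-piece attacks for W:
  WK@(3,0): attacks (3,1) (4,0) (2,0) (4,1) (2,1)
  WK@(3,1): attacks (3,2) (3,0) (4,1) (2,1) (4,2) (4,0) (2,2) (2,0)
  WQ@(3,5): attacks (3,4) (3,3) (4,5) (5,5) (2,5) (1,5) (0,5) (4,4) (2,4) (1,3) [ray(0,-1) blocked at (3,3); ray(1,-1) blocked at (4,4); ray(-1,-1) blocked at (1,3)]
  WK@(4,1): attacks (4,2) (4,0) (5,1) (3,1) (5,2) (5,0) (3,2) (3,0)
Union (22 distinct): (0,5) (1,3) (1,5) (2,0) (2,1) (2,2) (2,4) (2,5) (3,0) (3,1) (3,2) (3,3) (3,4) (4,0) (4,1) (4,2) (4,4) (4,5) (5,0) (5,1) (5,2) (5,5)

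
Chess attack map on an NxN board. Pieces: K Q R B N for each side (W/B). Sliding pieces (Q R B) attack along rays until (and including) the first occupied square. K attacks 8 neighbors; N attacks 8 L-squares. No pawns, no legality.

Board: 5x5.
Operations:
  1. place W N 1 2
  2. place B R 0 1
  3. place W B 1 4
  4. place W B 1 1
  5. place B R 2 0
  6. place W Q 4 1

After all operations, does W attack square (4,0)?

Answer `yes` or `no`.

Op 1: place WN@(1,2)
Op 2: place BR@(0,1)
Op 3: place WB@(1,4)
Op 4: place WB@(1,1)
Op 5: place BR@(2,0)
Op 6: place WQ@(4,1)
Per-piece attacks for W:
  WB@(1,1): attacks (2,2) (3,3) (4,4) (2,0) (0,2) (0,0) [ray(1,-1) blocked at (2,0)]
  WN@(1,2): attacks (2,4) (3,3) (0,4) (2,0) (3,1) (0,0)
  WB@(1,4): attacks (2,3) (3,2) (4,1) (0,3) [ray(1,-1) blocked at (4,1)]
  WQ@(4,1): attacks (4,2) (4,3) (4,4) (4,0) (3,1) (2,1) (1,1) (3,2) (2,3) (1,4) (3,0) [ray(-1,0) blocked at (1,1); ray(-1,1) blocked at (1,4)]
W attacks (4,0): yes

Answer: yes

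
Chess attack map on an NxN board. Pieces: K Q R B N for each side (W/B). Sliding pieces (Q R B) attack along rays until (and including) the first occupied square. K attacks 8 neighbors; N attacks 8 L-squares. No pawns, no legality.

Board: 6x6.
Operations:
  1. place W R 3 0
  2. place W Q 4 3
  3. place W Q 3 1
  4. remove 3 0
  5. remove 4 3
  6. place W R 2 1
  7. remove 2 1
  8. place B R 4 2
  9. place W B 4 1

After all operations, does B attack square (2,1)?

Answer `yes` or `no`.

Op 1: place WR@(3,0)
Op 2: place WQ@(4,3)
Op 3: place WQ@(3,1)
Op 4: remove (3,0)
Op 5: remove (4,3)
Op 6: place WR@(2,1)
Op 7: remove (2,1)
Op 8: place BR@(4,2)
Op 9: place WB@(4,1)
Per-piece attacks for B:
  BR@(4,2): attacks (4,3) (4,4) (4,5) (4,1) (5,2) (3,2) (2,2) (1,2) (0,2) [ray(0,-1) blocked at (4,1)]
B attacks (2,1): no

Answer: no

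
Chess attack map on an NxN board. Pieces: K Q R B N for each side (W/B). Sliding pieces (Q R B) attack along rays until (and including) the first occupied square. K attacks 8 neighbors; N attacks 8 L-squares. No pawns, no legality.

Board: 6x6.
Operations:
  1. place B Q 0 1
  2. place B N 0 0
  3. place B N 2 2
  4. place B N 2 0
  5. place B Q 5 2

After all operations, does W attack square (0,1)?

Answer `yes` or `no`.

Op 1: place BQ@(0,1)
Op 2: place BN@(0,0)
Op 3: place BN@(2,2)
Op 4: place BN@(2,0)
Op 5: place BQ@(5,2)
Per-piece attacks for W:
W attacks (0,1): no

Answer: no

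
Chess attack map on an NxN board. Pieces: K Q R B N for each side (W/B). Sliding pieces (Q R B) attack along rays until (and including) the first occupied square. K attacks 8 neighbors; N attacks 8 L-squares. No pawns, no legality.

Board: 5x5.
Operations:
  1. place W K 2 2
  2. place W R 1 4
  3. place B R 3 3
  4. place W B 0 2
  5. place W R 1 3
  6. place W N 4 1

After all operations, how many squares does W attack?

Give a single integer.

Op 1: place WK@(2,2)
Op 2: place WR@(1,4)
Op 3: place BR@(3,3)
Op 4: place WB@(0,2)
Op 5: place WR@(1,3)
Op 6: place WN@(4,1)
Per-piece attacks for W:
  WB@(0,2): attacks (1,3) (1,1) (2,0) [ray(1,1) blocked at (1,3)]
  WR@(1,3): attacks (1,4) (1,2) (1,1) (1,0) (2,3) (3,3) (0,3) [ray(0,1) blocked at (1,4); ray(1,0) blocked at (3,3)]
  WR@(1,4): attacks (1,3) (2,4) (3,4) (4,4) (0,4) [ray(0,-1) blocked at (1,3)]
  WK@(2,2): attacks (2,3) (2,1) (3,2) (1,2) (3,3) (3,1) (1,3) (1,1)
  WN@(4,1): attacks (3,3) (2,2) (2,0)
Union (17 distinct): (0,3) (0,4) (1,0) (1,1) (1,2) (1,3) (1,4) (2,0) (2,1) (2,2) (2,3) (2,4) (3,1) (3,2) (3,3) (3,4) (4,4)

Answer: 17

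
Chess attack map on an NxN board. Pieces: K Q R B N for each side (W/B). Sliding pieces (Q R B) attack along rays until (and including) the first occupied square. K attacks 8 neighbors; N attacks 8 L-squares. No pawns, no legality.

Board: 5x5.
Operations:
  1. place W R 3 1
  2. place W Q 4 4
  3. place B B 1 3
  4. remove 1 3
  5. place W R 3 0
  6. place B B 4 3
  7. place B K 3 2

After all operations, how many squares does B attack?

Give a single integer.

Answer: 10

Derivation:
Op 1: place WR@(3,1)
Op 2: place WQ@(4,4)
Op 3: place BB@(1,3)
Op 4: remove (1,3)
Op 5: place WR@(3,0)
Op 6: place BB@(4,3)
Op 7: place BK@(3,2)
Per-piece attacks for B:
  BK@(3,2): attacks (3,3) (3,1) (4,2) (2,2) (4,3) (4,1) (2,3) (2,1)
  BB@(4,3): attacks (3,4) (3,2) [ray(-1,-1) blocked at (3,2)]
Union (10 distinct): (2,1) (2,2) (2,3) (3,1) (3,2) (3,3) (3,4) (4,1) (4,2) (4,3)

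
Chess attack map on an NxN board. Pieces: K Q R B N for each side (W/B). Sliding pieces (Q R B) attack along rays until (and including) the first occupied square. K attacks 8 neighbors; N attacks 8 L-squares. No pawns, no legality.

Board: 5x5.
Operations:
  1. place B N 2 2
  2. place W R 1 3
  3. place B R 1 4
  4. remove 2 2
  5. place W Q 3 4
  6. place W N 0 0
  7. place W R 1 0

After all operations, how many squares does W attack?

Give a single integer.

Op 1: place BN@(2,2)
Op 2: place WR@(1,3)
Op 3: place BR@(1,4)
Op 4: remove (2,2)
Op 5: place WQ@(3,4)
Op 6: place WN@(0,0)
Op 7: place WR@(1,0)
Per-piece attacks for W:
  WN@(0,0): attacks (1,2) (2,1)
  WR@(1,0): attacks (1,1) (1,2) (1,3) (2,0) (3,0) (4,0) (0,0) [ray(0,1) blocked at (1,3); ray(-1,0) blocked at (0,0)]
  WR@(1,3): attacks (1,4) (1,2) (1,1) (1,0) (2,3) (3,3) (4,3) (0,3) [ray(0,1) blocked at (1,4); ray(0,-1) blocked at (1,0)]
  WQ@(3,4): attacks (3,3) (3,2) (3,1) (3,0) (4,4) (2,4) (1,4) (4,3) (2,3) (1,2) (0,1) [ray(-1,0) blocked at (1,4)]
Union (19 distinct): (0,0) (0,1) (0,3) (1,0) (1,1) (1,2) (1,3) (1,4) (2,0) (2,1) (2,3) (2,4) (3,0) (3,1) (3,2) (3,3) (4,0) (4,3) (4,4)

Answer: 19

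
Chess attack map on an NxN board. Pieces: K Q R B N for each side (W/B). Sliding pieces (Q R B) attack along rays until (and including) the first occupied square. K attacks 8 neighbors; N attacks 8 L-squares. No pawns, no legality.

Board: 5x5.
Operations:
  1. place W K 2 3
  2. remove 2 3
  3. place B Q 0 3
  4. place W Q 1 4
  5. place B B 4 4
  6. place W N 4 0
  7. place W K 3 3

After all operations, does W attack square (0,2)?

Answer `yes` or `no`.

Answer: no

Derivation:
Op 1: place WK@(2,3)
Op 2: remove (2,3)
Op 3: place BQ@(0,3)
Op 4: place WQ@(1,4)
Op 5: place BB@(4,4)
Op 6: place WN@(4,0)
Op 7: place WK@(3,3)
Per-piece attacks for W:
  WQ@(1,4): attacks (1,3) (1,2) (1,1) (1,0) (2,4) (3,4) (4,4) (0,4) (2,3) (3,2) (4,1) (0,3) [ray(1,0) blocked at (4,4); ray(-1,-1) blocked at (0,3)]
  WK@(3,3): attacks (3,4) (3,2) (4,3) (2,3) (4,4) (4,2) (2,4) (2,2)
  WN@(4,0): attacks (3,2) (2,1)
W attacks (0,2): no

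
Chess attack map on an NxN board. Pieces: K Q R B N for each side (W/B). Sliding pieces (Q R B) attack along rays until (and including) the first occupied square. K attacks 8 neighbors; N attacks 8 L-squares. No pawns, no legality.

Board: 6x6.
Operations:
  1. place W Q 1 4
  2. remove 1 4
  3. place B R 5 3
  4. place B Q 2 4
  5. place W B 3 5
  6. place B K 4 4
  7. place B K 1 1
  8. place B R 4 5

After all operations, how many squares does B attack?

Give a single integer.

Answer: 28

Derivation:
Op 1: place WQ@(1,4)
Op 2: remove (1,4)
Op 3: place BR@(5,3)
Op 4: place BQ@(2,4)
Op 5: place WB@(3,5)
Op 6: place BK@(4,4)
Op 7: place BK@(1,1)
Op 8: place BR@(4,5)
Per-piece attacks for B:
  BK@(1,1): attacks (1,2) (1,0) (2,1) (0,1) (2,2) (2,0) (0,2) (0,0)
  BQ@(2,4): attacks (2,5) (2,3) (2,2) (2,1) (2,0) (3,4) (4,4) (1,4) (0,4) (3,5) (3,3) (4,2) (5,1) (1,5) (1,3) (0,2) [ray(1,0) blocked at (4,4); ray(1,1) blocked at (3,5)]
  BK@(4,4): attacks (4,5) (4,3) (5,4) (3,4) (5,5) (5,3) (3,5) (3,3)
  BR@(4,5): attacks (4,4) (5,5) (3,5) [ray(0,-1) blocked at (4,4); ray(-1,0) blocked at (3,5)]
  BR@(5,3): attacks (5,4) (5,5) (5,2) (5,1) (5,0) (4,3) (3,3) (2,3) (1,3) (0,3)
Union (28 distinct): (0,0) (0,1) (0,2) (0,3) (0,4) (1,0) (1,2) (1,3) (1,4) (1,5) (2,0) (2,1) (2,2) (2,3) (2,5) (3,3) (3,4) (3,5) (4,2) (4,3) (4,4) (4,5) (5,0) (5,1) (5,2) (5,3) (5,4) (5,5)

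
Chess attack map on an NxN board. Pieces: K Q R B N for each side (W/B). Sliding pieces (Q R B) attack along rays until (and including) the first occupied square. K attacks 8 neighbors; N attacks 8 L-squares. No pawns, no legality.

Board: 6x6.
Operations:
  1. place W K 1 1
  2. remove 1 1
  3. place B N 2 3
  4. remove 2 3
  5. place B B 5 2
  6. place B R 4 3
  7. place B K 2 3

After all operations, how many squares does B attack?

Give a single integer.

Op 1: place WK@(1,1)
Op 2: remove (1,1)
Op 3: place BN@(2,3)
Op 4: remove (2,3)
Op 5: place BB@(5,2)
Op 6: place BR@(4,3)
Op 7: place BK@(2,3)
Per-piece attacks for B:
  BK@(2,3): attacks (2,4) (2,2) (3,3) (1,3) (3,4) (3,2) (1,4) (1,2)
  BR@(4,3): attacks (4,4) (4,5) (4,2) (4,1) (4,0) (5,3) (3,3) (2,3) [ray(-1,0) blocked at (2,3)]
  BB@(5,2): attacks (4,3) (4,1) (3,0) [ray(-1,1) blocked at (4,3)]
Union (17 distinct): (1,2) (1,3) (1,4) (2,2) (2,3) (2,4) (3,0) (3,2) (3,3) (3,4) (4,0) (4,1) (4,2) (4,3) (4,4) (4,5) (5,3)

Answer: 17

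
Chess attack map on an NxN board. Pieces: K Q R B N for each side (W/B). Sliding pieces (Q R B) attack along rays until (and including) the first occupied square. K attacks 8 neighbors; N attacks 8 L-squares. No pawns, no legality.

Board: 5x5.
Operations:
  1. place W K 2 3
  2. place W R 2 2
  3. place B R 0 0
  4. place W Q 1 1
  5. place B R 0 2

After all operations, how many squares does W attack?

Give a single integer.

Answer: 18

Derivation:
Op 1: place WK@(2,3)
Op 2: place WR@(2,2)
Op 3: place BR@(0,0)
Op 4: place WQ@(1,1)
Op 5: place BR@(0,2)
Per-piece attacks for W:
  WQ@(1,1): attacks (1,2) (1,3) (1,4) (1,0) (2,1) (3,1) (4,1) (0,1) (2,2) (2,0) (0,2) (0,0) [ray(1,1) blocked at (2,2); ray(-1,1) blocked at (0,2); ray(-1,-1) blocked at (0,0)]
  WR@(2,2): attacks (2,3) (2,1) (2,0) (3,2) (4,2) (1,2) (0,2) [ray(0,1) blocked at (2,3); ray(-1,0) blocked at (0,2)]
  WK@(2,3): attacks (2,4) (2,2) (3,3) (1,3) (3,4) (3,2) (1,4) (1,2)
Union (18 distinct): (0,0) (0,1) (0,2) (1,0) (1,2) (1,3) (1,4) (2,0) (2,1) (2,2) (2,3) (2,4) (3,1) (3,2) (3,3) (3,4) (4,1) (4,2)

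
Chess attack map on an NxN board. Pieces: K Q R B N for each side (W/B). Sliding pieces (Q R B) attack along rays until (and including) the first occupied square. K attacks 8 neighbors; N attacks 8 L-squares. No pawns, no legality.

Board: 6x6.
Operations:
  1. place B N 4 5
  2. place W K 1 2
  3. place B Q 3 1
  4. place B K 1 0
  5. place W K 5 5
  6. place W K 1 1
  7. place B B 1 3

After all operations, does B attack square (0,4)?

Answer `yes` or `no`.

Answer: yes

Derivation:
Op 1: place BN@(4,5)
Op 2: place WK@(1,2)
Op 3: place BQ@(3,1)
Op 4: place BK@(1,0)
Op 5: place WK@(5,5)
Op 6: place WK@(1,1)
Op 7: place BB@(1,3)
Per-piece attacks for B:
  BK@(1,0): attacks (1,1) (2,0) (0,0) (2,1) (0,1)
  BB@(1,3): attacks (2,4) (3,5) (2,2) (3,1) (0,4) (0,2) [ray(1,-1) blocked at (3,1)]
  BQ@(3,1): attacks (3,2) (3,3) (3,4) (3,5) (3,0) (4,1) (5,1) (2,1) (1,1) (4,2) (5,3) (4,0) (2,2) (1,3) (2,0) [ray(-1,0) blocked at (1,1); ray(-1,1) blocked at (1,3)]
  BN@(4,5): attacks (5,3) (3,3) (2,4)
B attacks (0,4): yes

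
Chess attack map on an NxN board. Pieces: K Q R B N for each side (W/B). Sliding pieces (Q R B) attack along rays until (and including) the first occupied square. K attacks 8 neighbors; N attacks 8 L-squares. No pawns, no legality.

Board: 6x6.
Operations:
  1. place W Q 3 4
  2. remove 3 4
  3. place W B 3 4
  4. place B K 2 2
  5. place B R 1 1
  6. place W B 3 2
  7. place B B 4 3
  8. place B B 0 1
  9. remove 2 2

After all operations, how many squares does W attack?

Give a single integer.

Op 1: place WQ@(3,4)
Op 2: remove (3,4)
Op 3: place WB@(3,4)
Op 4: place BK@(2,2)
Op 5: place BR@(1,1)
Op 6: place WB@(3,2)
Op 7: place BB@(4,3)
Op 8: place BB@(0,1)
Op 9: remove (2,2)
Per-piece attacks for W:
  WB@(3,2): attacks (4,3) (4,1) (5,0) (2,3) (1,4) (0,5) (2,1) (1,0) [ray(1,1) blocked at (4,3)]
  WB@(3,4): attacks (4,5) (4,3) (2,5) (2,3) (1,2) (0,1) [ray(1,-1) blocked at (4,3); ray(-1,-1) blocked at (0,1)]
Union (12 distinct): (0,1) (0,5) (1,0) (1,2) (1,4) (2,1) (2,3) (2,5) (4,1) (4,3) (4,5) (5,0)

Answer: 12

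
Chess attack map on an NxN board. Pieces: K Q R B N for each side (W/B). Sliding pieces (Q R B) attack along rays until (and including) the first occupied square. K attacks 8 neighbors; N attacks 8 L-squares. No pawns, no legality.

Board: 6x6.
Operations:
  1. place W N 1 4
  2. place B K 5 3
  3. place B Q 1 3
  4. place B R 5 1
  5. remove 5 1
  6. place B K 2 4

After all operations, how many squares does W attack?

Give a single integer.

Op 1: place WN@(1,4)
Op 2: place BK@(5,3)
Op 3: place BQ@(1,3)
Op 4: place BR@(5,1)
Op 5: remove (5,1)
Op 6: place BK@(2,4)
Per-piece attacks for W:
  WN@(1,4): attacks (3,5) (2,2) (3,3) (0,2)
Union (4 distinct): (0,2) (2,2) (3,3) (3,5)

Answer: 4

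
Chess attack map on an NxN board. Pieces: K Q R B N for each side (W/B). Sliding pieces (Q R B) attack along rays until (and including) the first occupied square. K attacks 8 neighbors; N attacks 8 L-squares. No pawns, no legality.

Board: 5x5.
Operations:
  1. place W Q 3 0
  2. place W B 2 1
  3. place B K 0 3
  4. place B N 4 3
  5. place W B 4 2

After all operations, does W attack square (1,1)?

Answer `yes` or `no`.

Op 1: place WQ@(3,0)
Op 2: place WB@(2,1)
Op 3: place BK@(0,3)
Op 4: place BN@(4,3)
Op 5: place WB@(4,2)
Per-piece attacks for W:
  WB@(2,1): attacks (3,2) (4,3) (3,0) (1,2) (0,3) (1,0) [ray(1,1) blocked at (4,3); ray(1,-1) blocked at (3,0); ray(-1,1) blocked at (0,3)]
  WQ@(3,0): attacks (3,1) (3,2) (3,3) (3,4) (4,0) (2,0) (1,0) (0,0) (4,1) (2,1) [ray(-1,1) blocked at (2,1)]
  WB@(4,2): attacks (3,3) (2,4) (3,1) (2,0)
W attacks (1,1): no

Answer: no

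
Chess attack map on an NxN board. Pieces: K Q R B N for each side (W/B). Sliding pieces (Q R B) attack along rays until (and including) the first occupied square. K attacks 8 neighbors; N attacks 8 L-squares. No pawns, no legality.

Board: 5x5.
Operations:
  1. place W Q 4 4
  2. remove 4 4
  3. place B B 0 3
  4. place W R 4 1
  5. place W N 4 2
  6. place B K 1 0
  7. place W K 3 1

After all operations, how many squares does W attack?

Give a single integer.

Op 1: place WQ@(4,4)
Op 2: remove (4,4)
Op 3: place BB@(0,3)
Op 4: place WR@(4,1)
Op 5: place WN@(4,2)
Op 6: place BK@(1,0)
Op 7: place WK@(3,1)
Per-piece attacks for W:
  WK@(3,1): attacks (3,2) (3,0) (4,1) (2,1) (4,2) (4,0) (2,2) (2,0)
  WR@(4,1): attacks (4,2) (4,0) (3,1) [ray(0,1) blocked at (4,2); ray(-1,0) blocked at (3,1)]
  WN@(4,2): attacks (3,4) (2,3) (3,0) (2,1)
Union (11 distinct): (2,0) (2,1) (2,2) (2,3) (3,0) (3,1) (3,2) (3,4) (4,0) (4,1) (4,2)

Answer: 11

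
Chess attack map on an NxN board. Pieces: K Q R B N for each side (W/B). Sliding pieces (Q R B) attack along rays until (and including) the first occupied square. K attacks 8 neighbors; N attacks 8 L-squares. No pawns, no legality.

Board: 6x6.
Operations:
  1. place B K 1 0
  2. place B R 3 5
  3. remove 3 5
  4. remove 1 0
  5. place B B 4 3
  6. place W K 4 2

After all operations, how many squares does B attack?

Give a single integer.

Op 1: place BK@(1,0)
Op 2: place BR@(3,5)
Op 3: remove (3,5)
Op 4: remove (1,0)
Op 5: place BB@(4,3)
Op 6: place WK@(4,2)
Per-piece attacks for B:
  BB@(4,3): attacks (5,4) (5,2) (3,4) (2,5) (3,2) (2,1) (1,0)
Union (7 distinct): (1,0) (2,1) (2,5) (3,2) (3,4) (5,2) (5,4)

Answer: 7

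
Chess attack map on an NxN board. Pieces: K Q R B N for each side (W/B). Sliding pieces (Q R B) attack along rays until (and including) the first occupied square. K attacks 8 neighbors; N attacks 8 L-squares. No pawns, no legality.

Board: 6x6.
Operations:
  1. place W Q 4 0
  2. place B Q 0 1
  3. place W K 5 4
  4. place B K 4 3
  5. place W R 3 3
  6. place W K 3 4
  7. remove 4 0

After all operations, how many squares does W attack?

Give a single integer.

Op 1: place WQ@(4,0)
Op 2: place BQ@(0,1)
Op 3: place WK@(5,4)
Op 4: place BK@(4,3)
Op 5: place WR@(3,3)
Op 6: place WK@(3,4)
Op 7: remove (4,0)
Per-piece attacks for W:
  WR@(3,3): attacks (3,4) (3,2) (3,1) (3,0) (4,3) (2,3) (1,3) (0,3) [ray(0,1) blocked at (3,4); ray(1,0) blocked at (4,3)]
  WK@(3,4): attacks (3,5) (3,3) (4,4) (2,4) (4,5) (4,3) (2,5) (2,3)
  WK@(5,4): attacks (5,5) (5,3) (4,4) (4,5) (4,3)
Union (16 distinct): (0,3) (1,3) (2,3) (2,4) (2,5) (3,0) (3,1) (3,2) (3,3) (3,4) (3,5) (4,3) (4,4) (4,5) (5,3) (5,5)

Answer: 16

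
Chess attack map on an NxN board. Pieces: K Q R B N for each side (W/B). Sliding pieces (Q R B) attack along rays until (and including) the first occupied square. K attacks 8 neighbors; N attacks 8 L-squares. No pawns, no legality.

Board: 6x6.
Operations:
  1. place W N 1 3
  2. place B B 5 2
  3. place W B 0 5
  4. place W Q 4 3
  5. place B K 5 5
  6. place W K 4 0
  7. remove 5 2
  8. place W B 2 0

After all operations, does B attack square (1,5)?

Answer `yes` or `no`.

Answer: no

Derivation:
Op 1: place WN@(1,3)
Op 2: place BB@(5,2)
Op 3: place WB@(0,5)
Op 4: place WQ@(4,3)
Op 5: place BK@(5,5)
Op 6: place WK@(4,0)
Op 7: remove (5,2)
Op 8: place WB@(2,0)
Per-piece attacks for B:
  BK@(5,5): attacks (5,4) (4,5) (4,4)
B attacks (1,5): no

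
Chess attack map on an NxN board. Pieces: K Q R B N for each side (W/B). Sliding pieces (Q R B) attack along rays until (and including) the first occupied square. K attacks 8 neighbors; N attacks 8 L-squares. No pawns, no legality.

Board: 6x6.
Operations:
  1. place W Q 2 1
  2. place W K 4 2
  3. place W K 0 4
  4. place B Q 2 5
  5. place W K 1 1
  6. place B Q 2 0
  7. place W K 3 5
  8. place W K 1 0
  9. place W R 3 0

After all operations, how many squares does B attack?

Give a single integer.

Op 1: place WQ@(2,1)
Op 2: place WK@(4,2)
Op 3: place WK@(0,4)
Op 4: place BQ@(2,5)
Op 5: place WK@(1,1)
Op 6: place BQ@(2,0)
Op 7: place WK@(3,5)
Op 8: place WK@(1,0)
Op 9: place WR@(3,0)
Per-piece attacks for B:
  BQ@(2,0): attacks (2,1) (3,0) (1,0) (3,1) (4,2) (1,1) [ray(0,1) blocked at (2,1); ray(1,0) blocked at (3,0); ray(-1,0) blocked at (1,0); ray(1,1) blocked at (4,2); ray(-1,1) blocked at (1,1)]
  BQ@(2,5): attacks (2,4) (2,3) (2,2) (2,1) (3,5) (1,5) (0,5) (3,4) (4,3) (5,2) (1,4) (0,3) [ray(0,-1) blocked at (2,1); ray(1,0) blocked at (3,5)]
Union (17 distinct): (0,3) (0,5) (1,0) (1,1) (1,4) (1,5) (2,1) (2,2) (2,3) (2,4) (3,0) (3,1) (3,4) (3,5) (4,2) (4,3) (5,2)

Answer: 17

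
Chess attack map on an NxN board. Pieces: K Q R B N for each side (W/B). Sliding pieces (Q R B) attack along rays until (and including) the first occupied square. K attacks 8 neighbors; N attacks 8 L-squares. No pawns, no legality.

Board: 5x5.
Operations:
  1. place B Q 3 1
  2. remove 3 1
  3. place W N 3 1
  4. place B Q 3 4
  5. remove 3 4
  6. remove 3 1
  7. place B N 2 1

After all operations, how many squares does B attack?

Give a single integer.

Answer: 6

Derivation:
Op 1: place BQ@(3,1)
Op 2: remove (3,1)
Op 3: place WN@(3,1)
Op 4: place BQ@(3,4)
Op 5: remove (3,4)
Op 6: remove (3,1)
Op 7: place BN@(2,1)
Per-piece attacks for B:
  BN@(2,1): attacks (3,3) (4,2) (1,3) (0,2) (4,0) (0,0)
Union (6 distinct): (0,0) (0,2) (1,3) (3,3) (4,0) (4,2)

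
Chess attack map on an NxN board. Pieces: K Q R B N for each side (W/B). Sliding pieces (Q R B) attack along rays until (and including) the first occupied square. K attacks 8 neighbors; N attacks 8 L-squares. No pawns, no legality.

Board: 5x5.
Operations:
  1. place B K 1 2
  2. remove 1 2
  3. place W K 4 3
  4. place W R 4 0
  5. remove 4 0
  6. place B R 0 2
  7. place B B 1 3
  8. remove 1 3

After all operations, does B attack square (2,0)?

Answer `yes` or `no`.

Answer: no

Derivation:
Op 1: place BK@(1,2)
Op 2: remove (1,2)
Op 3: place WK@(4,3)
Op 4: place WR@(4,0)
Op 5: remove (4,0)
Op 6: place BR@(0,2)
Op 7: place BB@(1,3)
Op 8: remove (1,3)
Per-piece attacks for B:
  BR@(0,2): attacks (0,3) (0,4) (0,1) (0,0) (1,2) (2,2) (3,2) (4,2)
B attacks (2,0): no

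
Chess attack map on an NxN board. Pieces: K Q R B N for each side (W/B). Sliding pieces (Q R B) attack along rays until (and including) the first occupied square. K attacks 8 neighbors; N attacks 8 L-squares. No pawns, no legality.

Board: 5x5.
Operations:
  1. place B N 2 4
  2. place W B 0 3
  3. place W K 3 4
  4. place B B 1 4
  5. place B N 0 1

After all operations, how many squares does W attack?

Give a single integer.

Op 1: place BN@(2,4)
Op 2: place WB@(0,3)
Op 3: place WK@(3,4)
Op 4: place BB@(1,4)
Op 5: place BN@(0,1)
Per-piece attacks for W:
  WB@(0,3): attacks (1,4) (1,2) (2,1) (3,0) [ray(1,1) blocked at (1,4)]
  WK@(3,4): attacks (3,3) (4,4) (2,4) (4,3) (2,3)
Union (9 distinct): (1,2) (1,4) (2,1) (2,3) (2,4) (3,0) (3,3) (4,3) (4,4)

Answer: 9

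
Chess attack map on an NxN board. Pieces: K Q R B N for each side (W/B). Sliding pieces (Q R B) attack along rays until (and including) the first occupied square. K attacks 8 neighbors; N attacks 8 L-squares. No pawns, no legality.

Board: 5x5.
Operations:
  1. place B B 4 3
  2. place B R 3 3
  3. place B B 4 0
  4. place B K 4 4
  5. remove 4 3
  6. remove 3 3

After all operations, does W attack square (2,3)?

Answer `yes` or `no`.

Answer: no

Derivation:
Op 1: place BB@(4,3)
Op 2: place BR@(3,3)
Op 3: place BB@(4,0)
Op 4: place BK@(4,4)
Op 5: remove (4,3)
Op 6: remove (3,3)
Per-piece attacks for W:
W attacks (2,3): no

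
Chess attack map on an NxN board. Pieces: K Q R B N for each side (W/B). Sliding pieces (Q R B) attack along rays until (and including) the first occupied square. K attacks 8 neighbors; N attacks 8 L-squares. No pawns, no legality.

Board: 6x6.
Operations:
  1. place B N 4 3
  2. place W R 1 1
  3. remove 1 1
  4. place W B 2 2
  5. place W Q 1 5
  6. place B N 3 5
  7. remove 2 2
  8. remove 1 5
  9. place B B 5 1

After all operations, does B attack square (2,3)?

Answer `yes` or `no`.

Answer: yes

Derivation:
Op 1: place BN@(4,3)
Op 2: place WR@(1,1)
Op 3: remove (1,1)
Op 4: place WB@(2,2)
Op 5: place WQ@(1,5)
Op 6: place BN@(3,5)
Op 7: remove (2,2)
Op 8: remove (1,5)
Op 9: place BB@(5,1)
Per-piece attacks for B:
  BN@(3,5): attacks (4,3) (5,4) (2,3) (1,4)
  BN@(4,3): attacks (5,5) (3,5) (2,4) (5,1) (3,1) (2,2)
  BB@(5,1): attacks (4,2) (3,3) (2,4) (1,5) (4,0)
B attacks (2,3): yes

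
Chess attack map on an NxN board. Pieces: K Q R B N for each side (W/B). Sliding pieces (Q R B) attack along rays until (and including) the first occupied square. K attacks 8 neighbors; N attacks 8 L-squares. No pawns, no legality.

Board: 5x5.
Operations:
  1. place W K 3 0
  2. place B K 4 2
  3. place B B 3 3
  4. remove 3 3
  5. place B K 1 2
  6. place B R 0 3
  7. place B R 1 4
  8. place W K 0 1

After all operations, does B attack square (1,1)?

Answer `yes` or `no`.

Op 1: place WK@(3,0)
Op 2: place BK@(4,2)
Op 3: place BB@(3,3)
Op 4: remove (3,3)
Op 5: place BK@(1,2)
Op 6: place BR@(0,3)
Op 7: place BR@(1,4)
Op 8: place WK@(0,1)
Per-piece attacks for B:
  BR@(0,3): attacks (0,4) (0,2) (0,1) (1,3) (2,3) (3,3) (4,3) [ray(0,-1) blocked at (0,1)]
  BK@(1,2): attacks (1,3) (1,1) (2,2) (0,2) (2,3) (2,1) (0,3) (0,1)
  BR@(1,4): attacks (1,3) (1,2) (2,4) (3,4) (4,4) (0,4) [ray(0,-1) blocked at (1,2)]
  BK@(4,2): attacks (4,3) (4,1) (3,2) (3,3) (3,1)
B attacks (1,1): yes

Answer: yes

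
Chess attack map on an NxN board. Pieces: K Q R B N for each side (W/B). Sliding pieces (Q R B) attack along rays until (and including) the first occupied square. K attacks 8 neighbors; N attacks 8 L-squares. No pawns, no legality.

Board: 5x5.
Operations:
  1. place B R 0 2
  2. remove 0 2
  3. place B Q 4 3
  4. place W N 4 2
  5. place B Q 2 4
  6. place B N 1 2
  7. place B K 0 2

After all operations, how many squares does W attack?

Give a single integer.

Answer: 4

Derivation:
Op 1: place BR@(0,2)
Op 2: remove (0,2)
Op 3: place BQ@(4,3)
Op 4: place WN@(4,2)
Op 5: place BQ@(2,4)
Op 6: place BN@(1,2)
Op 7: place BK@(0,2)
Per-piece attacks for W:
  WN@(4,2): attacks (3,4) (2,3) (3,0) (2,1)
Union (4 distinct): (2,1) (2,3) (3,0) (3,4)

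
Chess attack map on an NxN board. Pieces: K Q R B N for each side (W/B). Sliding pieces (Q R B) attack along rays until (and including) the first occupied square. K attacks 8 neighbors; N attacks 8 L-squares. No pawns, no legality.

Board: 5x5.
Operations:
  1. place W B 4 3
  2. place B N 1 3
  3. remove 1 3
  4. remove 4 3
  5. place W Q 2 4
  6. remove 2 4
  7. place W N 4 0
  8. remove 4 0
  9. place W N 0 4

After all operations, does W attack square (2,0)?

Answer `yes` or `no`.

Op 1: place WB@(4,3)
Op 2: place BN@(1,3)
Op 3: remove (1,3)
Op 4: remove (4,3)
Op 5: place WQ@(2,4)
Op 6: remove (2,4)
Op 7: place WN@(4,0)
Op 8: remove (4,0)
Op 9: place WN@(0,4)
Per-piece attacks for W:
  WN@(0,4): attacks (1,2) (2,3)
W attacks (2,0): no

Answer: no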